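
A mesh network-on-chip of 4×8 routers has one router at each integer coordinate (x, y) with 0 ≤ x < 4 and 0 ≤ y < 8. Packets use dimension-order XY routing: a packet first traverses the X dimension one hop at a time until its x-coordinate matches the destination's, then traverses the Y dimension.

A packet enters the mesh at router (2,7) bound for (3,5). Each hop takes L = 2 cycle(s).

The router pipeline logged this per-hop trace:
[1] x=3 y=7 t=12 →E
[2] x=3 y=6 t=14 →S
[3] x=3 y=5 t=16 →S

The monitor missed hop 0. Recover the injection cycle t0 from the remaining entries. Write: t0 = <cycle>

cyc[1] = 12 and cyc[k] = t0 + k·L for every k.
So t0 = 12 − 1·2 = 10.

t0 = 10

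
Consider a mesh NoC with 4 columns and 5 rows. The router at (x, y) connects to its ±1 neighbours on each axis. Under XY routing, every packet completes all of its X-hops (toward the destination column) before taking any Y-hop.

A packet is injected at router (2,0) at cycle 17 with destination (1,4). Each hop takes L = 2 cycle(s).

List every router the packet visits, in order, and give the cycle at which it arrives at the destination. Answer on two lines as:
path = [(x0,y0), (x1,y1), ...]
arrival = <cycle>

#0 — 2,0 | c17
#1 — 1,0 | c19 | W
#2 — 1,1 | c21 | N
#3 — 1,2 | c23 | N
#4 — 1,3 | c25 | N
#5 — 1,4 | c27 | N

path = [(2,0), (1,0), (1,1), (1,2), (1,3), (1,4)]
arrival = 27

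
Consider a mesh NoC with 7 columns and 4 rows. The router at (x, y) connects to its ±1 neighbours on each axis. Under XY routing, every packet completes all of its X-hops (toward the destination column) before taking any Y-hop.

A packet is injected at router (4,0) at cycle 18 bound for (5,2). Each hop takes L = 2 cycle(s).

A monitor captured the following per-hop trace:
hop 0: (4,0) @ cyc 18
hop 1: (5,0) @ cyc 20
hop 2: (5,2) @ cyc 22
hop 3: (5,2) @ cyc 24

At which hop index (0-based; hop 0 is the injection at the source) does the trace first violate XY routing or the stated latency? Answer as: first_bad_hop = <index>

[1] (+1,+0) / 2c ⇒ ok
[2] (+0,+2) / 2c ⇒ BAD: non-unit step

first_bad_hop = 2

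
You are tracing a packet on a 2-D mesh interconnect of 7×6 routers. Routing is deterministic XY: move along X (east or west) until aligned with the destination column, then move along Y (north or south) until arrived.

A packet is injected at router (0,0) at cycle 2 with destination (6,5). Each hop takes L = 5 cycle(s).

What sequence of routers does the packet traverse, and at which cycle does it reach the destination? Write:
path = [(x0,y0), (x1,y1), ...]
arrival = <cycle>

path = [(0,0), (1,0), (2,0), (3,0), (4,0), (5,0), (6,0), (6,1), (6,2), (6,3), (6,4), (6,5)]
arrival = 57

src (0,0)  cyc=2
E→(1,0)  cyc=7
E→(2,0)  cyc=12
E→(3,0)  cyc=17
E→(4,0)  cyc=22
E→(5,0)  cyc=27
E→(6,0)  cyc=32
N→(6,1)  cyc=37
N→(6,2)  cyc=42
N→(6,3)  cyc=47
N→(6,4)  cyc=52
N→(6,5)  cyc=57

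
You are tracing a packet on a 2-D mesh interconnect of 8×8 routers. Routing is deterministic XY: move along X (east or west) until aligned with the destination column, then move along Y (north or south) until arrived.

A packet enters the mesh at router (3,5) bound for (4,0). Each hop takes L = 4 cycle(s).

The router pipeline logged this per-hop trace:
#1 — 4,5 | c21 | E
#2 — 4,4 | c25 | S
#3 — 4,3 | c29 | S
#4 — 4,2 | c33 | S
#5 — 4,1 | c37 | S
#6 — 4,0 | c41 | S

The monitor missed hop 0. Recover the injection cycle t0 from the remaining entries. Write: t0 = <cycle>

t0 = 17

The first recorded entry is hop 1 at cycle 21.
Therefore t0 = 21 − L = 17.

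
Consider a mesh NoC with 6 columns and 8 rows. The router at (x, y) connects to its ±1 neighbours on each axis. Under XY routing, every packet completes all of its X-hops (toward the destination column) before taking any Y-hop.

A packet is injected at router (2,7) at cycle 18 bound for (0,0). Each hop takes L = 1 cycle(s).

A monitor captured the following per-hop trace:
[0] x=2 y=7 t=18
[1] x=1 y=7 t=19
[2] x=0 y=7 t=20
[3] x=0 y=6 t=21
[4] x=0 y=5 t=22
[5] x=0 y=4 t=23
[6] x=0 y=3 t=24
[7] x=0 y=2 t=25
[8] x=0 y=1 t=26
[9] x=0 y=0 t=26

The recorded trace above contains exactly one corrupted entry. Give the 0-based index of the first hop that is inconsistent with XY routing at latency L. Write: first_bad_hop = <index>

check 1→ d=(-1,0) cyc+1: ok
check 2→ d=(-1,0) cyc+1: ok
check 3→ d=(0,-1) cyc+1: ok
check 4→ d=(0,-1) cyc+1: ok
check 5→ d=(0,-1) cyc+1: ok
check 6→ d=(0,-1) cyc+1: ok
check 7→ d=(0,-1) cyc+1: ok
check 8→ d=(0,-1) cyc+1: ok
check 9→ d=(0,-1) cyc+0: BAD: Δcyc=0≠L

first_bad_hop = 9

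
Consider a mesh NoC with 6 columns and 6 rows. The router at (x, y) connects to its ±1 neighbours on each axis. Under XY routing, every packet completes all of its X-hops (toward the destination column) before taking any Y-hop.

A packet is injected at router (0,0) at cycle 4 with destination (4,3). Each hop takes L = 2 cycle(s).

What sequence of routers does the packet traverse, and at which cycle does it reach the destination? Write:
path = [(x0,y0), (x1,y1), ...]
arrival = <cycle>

path = [(0,0), (1,0), (2,0), (3,0), (4,0), (4,1), (4,2), (4,3)]
arrival = 18

hop 0: (0,0) @ cyc 4
hop 1: (1,0) @ cyc 6  [E]
hop 2: (2,0) @ cyc 8  [E]
hop 3: (3,0) @ cyc 10  [E]
hop 4: (4,0) @ cyc 12  [E]
hop 5: (4,1) @ cyc 14  [N]
hop 6: (4,2) @ cyc 16  [N]
hop 7: (4,3) @ cyc 18  [N]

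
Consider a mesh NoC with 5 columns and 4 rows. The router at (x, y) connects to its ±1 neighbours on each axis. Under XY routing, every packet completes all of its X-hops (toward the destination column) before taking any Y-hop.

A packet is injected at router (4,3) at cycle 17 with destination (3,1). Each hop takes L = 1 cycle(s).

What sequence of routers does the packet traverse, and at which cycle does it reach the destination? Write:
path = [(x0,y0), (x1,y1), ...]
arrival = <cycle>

src (4,3)  cyc=17
W→(3,3)  cyc=18
S→(3,2)  cyc=19
S→(3,1)  cyc=20

path = [(4,3), (3,3), (3,2), (3,1)]
arrival = 20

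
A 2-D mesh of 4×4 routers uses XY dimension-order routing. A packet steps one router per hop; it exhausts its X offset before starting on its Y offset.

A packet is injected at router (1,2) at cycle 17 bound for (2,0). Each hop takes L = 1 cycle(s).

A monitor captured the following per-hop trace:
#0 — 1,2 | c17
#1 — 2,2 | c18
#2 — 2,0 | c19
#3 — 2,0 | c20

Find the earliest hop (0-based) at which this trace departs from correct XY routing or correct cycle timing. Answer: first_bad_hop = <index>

[1] (+1,+0) / 1c ⇒ ok
[2] (+0,-2) / 1c ⇒ BAD: non-unit step

first_bad_hop = 2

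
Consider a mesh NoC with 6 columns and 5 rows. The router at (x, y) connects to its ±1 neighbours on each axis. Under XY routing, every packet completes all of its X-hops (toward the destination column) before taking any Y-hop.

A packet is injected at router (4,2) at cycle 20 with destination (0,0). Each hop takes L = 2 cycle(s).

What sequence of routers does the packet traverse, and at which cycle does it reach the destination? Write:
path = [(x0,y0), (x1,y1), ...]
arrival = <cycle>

  0. router=(4,2) cycle=20 (inject)
  1. router=(3,2) cycle=22 dir=W
  2. router=(2,2) cycle=24 dir=W
  3. router=(1,2) cycle=26 dir=W
  4. router=(0,2) cycle=28 dir=W
  5. router=(0,1) cycle=30 dir=S
  6. router=(0,0) cycle=32 dir=S

path = [(4,2), (3,2), (2,2), (1,2), (0,2), (0,1), (0,0)]
arrival = 32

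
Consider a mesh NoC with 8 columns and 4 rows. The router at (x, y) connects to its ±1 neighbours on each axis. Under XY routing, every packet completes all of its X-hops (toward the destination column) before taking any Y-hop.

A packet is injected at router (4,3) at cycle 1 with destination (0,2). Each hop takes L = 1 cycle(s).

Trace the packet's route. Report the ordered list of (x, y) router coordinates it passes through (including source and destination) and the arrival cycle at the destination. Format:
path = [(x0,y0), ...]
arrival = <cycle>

path = [(4,3), (3,3), (2,3), (1,3), (0,3), (0,2)]
arrival = 6

t=1: at (4,3)
t=2: at (3,3) after W
t=3: at (2,3) after W
t=4: at (1,3) after W
t=5: at (0,3) after W
t=6: at (0,2) after S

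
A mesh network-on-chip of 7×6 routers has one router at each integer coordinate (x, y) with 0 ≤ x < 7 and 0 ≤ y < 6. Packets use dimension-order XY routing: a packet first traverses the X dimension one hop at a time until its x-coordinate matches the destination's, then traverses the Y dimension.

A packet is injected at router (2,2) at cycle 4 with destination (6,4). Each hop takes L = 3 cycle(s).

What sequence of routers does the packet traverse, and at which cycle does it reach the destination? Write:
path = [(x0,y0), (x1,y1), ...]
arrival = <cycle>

  0. router=(2,2) cycle=4 (inject)
  1. router=(3,2) cycle=7 dir=E
  2. router=(4,2) cycle=10 dir=E
  3. router=(5,2) cycle=13 dir=E
  4. router=(6,2) cycle=16 dir=E
  5. router=(6,3) cycle=19 dir=N
  6. router=(6,4) cycle=22 dir=N

path = [(2,2), (3,2), (4,2), (5,2), (6,2), (6,3), (6,4)]
arrival = 22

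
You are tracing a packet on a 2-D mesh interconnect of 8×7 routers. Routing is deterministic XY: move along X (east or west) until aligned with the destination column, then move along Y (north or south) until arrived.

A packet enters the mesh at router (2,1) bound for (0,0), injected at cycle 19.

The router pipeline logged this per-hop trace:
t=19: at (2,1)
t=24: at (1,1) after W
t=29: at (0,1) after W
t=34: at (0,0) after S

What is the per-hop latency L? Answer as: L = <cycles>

L = 5

From hop 0 (19) to hop 1 (24): +5 cycles.
Per-hop latency L = Δcyc = 5.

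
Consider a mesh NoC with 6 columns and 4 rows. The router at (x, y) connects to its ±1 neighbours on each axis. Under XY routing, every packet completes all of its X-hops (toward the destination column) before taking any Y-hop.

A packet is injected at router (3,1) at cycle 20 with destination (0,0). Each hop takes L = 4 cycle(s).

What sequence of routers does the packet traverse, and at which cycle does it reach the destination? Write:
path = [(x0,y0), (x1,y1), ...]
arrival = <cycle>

path = [(3,1), (2,1), (1,1), (0,1), (0,0)]
arrival = 36

  0. router=(3,1) cycle=20 (inject)
  1. router=(2,1) cycle=24 dir=W
  2. router=(1,1) cycle=28 dir=W
  3. router=(0,1) cycle=32 dir=W
  4. router=(0,0) cycle=36 dir=S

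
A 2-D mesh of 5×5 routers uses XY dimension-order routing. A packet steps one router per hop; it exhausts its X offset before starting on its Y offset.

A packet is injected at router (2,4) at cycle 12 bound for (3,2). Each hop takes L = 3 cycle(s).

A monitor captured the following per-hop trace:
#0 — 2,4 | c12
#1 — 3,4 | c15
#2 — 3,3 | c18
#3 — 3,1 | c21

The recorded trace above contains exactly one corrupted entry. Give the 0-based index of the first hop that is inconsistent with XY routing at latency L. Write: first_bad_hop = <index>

check 1→ d=(1,0) cyc+3: ok
check 2→ d=(0,-1) cyc+3: ok
check 3→ d=(0,-2) cyc+3: BAD: non-unit step

first_bad_hop = 3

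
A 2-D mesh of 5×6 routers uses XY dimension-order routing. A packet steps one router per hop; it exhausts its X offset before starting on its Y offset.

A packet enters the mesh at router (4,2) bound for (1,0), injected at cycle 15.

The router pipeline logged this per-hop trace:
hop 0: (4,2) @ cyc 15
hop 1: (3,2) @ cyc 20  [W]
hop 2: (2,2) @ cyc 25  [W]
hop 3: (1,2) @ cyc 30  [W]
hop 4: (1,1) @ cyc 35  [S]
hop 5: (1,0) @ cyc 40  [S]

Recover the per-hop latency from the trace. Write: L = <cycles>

cyc[1] − cyc[0] = 20 − 15 = 5.
That increment is L by definition: L = 5.

L = 5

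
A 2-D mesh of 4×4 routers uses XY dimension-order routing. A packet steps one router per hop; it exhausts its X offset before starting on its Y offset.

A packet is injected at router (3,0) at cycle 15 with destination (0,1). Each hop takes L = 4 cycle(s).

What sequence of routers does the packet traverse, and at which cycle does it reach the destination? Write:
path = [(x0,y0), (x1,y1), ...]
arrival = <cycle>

path = [(3,0), (2,0), (1,0), (0,0), (0,1)]
arrival = 31

[0] x=3 y=0 t=15
[1] x=2 y=0 t=19 →W
[2] x=1 y=0 t=23 →W
[3] x=0 y=0 t=27 →W
[4] x=0 y=1 t=31 →N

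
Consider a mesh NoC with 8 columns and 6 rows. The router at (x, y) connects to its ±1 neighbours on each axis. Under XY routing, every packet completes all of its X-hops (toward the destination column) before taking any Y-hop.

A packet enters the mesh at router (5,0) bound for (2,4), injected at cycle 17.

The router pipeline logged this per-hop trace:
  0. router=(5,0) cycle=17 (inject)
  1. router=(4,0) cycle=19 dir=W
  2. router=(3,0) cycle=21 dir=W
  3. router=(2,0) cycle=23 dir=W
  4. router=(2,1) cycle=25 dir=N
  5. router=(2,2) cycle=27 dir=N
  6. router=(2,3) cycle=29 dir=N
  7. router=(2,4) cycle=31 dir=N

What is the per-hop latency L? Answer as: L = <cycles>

Between hops 0 and 1 the cycle counter advances 19 − 17 = 2.
Per-hop latency L = Δcyc = 2.

L = 2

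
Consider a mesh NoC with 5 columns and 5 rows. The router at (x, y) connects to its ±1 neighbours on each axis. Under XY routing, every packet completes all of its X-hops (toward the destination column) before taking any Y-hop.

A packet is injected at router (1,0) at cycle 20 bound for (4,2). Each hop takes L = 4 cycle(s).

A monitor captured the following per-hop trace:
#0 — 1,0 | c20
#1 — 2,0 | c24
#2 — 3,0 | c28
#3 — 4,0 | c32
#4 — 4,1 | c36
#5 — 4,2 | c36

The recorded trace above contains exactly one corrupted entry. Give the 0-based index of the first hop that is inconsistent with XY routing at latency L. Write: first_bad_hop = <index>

check 1→ d=(1,0) cyc+4: ok
check 2→ d=(1,0) cyc+4: ok
check 3→ d=(1,0) cyc+4: ok
check 4→ d=(0,1) cyc+4: ok
check 5→ d=(0,1) cyc+0: BAD: Δcyc=0≠L

first_bad_hop = 5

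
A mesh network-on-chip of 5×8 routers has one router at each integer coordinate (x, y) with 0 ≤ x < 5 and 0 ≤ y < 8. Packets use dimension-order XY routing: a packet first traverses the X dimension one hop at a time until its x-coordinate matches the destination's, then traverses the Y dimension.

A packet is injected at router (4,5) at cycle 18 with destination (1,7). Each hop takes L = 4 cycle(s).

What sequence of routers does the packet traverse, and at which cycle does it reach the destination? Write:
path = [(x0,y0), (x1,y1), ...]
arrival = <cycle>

path = [(4,5), (3,5), (2,5), (1,5), (1,6), (1,7)]
arrival = 38

hop 0: (4,5) @ cyc 18
hop 1: (3,5) @ cyc 22  [W]
hop 2: (2,5) @ cyc 26  [W]
hop 3: (1,5) @ cyc 30  [W]
hop 4: (1,6) @ cyc 34  [N]
hop 5: (1,7) @ cyc 38  [N]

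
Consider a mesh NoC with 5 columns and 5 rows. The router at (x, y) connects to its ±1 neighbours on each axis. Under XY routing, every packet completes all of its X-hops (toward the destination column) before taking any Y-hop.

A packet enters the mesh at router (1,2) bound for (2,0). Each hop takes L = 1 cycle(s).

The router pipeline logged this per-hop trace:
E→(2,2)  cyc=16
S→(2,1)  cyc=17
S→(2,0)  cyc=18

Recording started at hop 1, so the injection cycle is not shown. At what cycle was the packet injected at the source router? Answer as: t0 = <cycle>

t0 = 15

cyc[1] = 16 and cyc[k] = t0 + k·L for every k.
t0 = cyc[1] − L = 16 − 1 = 15.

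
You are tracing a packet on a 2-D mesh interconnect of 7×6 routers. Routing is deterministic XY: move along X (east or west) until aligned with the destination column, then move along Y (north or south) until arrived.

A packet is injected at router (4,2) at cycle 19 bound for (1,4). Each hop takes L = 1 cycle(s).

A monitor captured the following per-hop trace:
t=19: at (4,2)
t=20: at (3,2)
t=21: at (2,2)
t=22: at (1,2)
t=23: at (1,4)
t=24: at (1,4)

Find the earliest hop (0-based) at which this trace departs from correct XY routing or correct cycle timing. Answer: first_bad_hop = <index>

  1: Δx=-1 Δy=+0 Δt=1 [ok]
  2: Δx=-1 Δy=+0 Δt=1 [ok]
  3: Δx=-1 Δy=+0 Δt=1 [ok]
  4: Δx=+0 Δy=+2 Δt=1 [BAD: non-unit step]

first_bad_hop = 4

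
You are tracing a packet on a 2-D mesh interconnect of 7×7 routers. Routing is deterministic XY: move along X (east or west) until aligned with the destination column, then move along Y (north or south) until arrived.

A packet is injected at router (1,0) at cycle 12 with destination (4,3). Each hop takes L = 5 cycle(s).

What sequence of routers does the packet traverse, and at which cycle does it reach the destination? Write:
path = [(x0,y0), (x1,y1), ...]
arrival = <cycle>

hop 0: (1,0) @ cyc 12
hop 1: (2,0) @ cyc 17  [E]
hop 2: (3,0) @ cyc 22  [E]
hop 3: (4,0) @ cyc 27  [E]
hop 4: (4,1) @ cyc 32  [N]
hop 5: (4,2) @ cyc 37  [N]
hop 6: (4,3) @ cyc 42  [N]

path = [(1,0), (2,0), (3,0), (4,0), (4,1), (4,2), (4,3)]
arrival = 42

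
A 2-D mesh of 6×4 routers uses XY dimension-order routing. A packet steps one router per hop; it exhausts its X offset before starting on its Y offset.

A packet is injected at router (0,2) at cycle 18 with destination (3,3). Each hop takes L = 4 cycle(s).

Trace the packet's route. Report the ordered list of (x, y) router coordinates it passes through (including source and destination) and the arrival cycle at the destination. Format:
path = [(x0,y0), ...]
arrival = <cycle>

path = [(0,2), (1,2), (2,2), (3,2), (3,3)]
arrival = 34

  0. router=(0,2) cycle=18 (inject)
  1. router=(1,2) cycle=22 dir=E
  2. router=(2,2) cycle=26 dir=E
  3. router=(3,2) cycle=30 dir=E
  4. router=(3,3) cycle=34 dir=N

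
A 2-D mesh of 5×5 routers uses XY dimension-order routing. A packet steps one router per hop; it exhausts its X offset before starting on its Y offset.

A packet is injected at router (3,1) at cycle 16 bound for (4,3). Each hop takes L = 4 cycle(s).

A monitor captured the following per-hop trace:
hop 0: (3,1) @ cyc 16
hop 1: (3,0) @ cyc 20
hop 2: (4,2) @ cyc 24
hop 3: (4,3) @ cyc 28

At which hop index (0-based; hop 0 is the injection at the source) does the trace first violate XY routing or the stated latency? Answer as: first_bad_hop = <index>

[1] (+0,-1) / 4c ⇒ BAD: Y-move but x=3≠4

first_bad_hop = 1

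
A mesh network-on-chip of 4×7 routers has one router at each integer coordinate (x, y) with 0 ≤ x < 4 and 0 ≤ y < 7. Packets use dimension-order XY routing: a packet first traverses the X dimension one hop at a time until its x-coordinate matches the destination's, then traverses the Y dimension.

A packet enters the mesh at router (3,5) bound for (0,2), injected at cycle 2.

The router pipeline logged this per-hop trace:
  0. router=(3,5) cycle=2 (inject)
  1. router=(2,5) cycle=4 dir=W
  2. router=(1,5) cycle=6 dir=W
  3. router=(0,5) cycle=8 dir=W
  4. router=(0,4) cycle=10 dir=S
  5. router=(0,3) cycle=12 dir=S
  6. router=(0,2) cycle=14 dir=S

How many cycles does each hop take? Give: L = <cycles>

Between hops 0 and 1 the cycle counter advances 4 − 2 = 2.
That increment is L by definition: L = 2.

L = 2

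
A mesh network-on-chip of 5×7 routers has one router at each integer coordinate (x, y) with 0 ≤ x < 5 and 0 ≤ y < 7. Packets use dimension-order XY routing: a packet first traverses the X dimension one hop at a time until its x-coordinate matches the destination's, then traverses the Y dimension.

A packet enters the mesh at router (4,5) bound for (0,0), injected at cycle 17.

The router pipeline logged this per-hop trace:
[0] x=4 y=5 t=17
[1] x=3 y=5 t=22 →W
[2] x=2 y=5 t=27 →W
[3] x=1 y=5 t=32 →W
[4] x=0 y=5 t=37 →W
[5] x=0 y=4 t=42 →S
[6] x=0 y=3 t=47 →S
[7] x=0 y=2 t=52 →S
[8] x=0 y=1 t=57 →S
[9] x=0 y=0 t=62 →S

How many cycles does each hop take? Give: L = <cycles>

From hop 0 (17) to hop 1 (22): +5 cycles.
Each hop adds L, hence L = 5.

L = 5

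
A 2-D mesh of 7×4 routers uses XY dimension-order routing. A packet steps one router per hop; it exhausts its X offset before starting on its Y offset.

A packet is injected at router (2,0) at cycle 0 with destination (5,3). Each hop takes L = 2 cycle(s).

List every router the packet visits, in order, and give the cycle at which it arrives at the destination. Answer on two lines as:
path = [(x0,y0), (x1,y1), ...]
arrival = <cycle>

path = [(2,0), (3,0), (4,0), (5,0), (5,1), (5,2), (5,3)]
arrival = 12

  0. router=(2,0) cycle=0 (inject)
  1. router=(3,0) cycle=2 dir=E
  2. router=(4,0) cycle=4 dir=E
  3. router=(5,0) cycle=6 dir=E
  4. router=(5,1) cycle=8 dir=N
  5. router=(5,2) cycle=10 dir=N
  6. router=(5,3) cycle=12 dir=N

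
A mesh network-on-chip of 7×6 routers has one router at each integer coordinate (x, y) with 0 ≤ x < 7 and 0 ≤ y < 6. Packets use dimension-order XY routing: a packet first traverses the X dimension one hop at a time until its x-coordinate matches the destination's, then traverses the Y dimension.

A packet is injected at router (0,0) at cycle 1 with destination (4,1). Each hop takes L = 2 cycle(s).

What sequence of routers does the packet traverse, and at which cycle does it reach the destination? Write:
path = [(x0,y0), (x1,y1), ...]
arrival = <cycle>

path = [(0,0), (1,0), (2,0), (3,0), (4,0), (4,1)]
arrival = 11

[0] x=0 y=0 t=1
[1] x=1 y=0 t=3 →E
[2] x=2 y=0 t=5 →E
[3] x=3 y=0 t=7 →E
[4] x=4 y=0 t=9 →E
[5] x=4 y=1 t=11 →N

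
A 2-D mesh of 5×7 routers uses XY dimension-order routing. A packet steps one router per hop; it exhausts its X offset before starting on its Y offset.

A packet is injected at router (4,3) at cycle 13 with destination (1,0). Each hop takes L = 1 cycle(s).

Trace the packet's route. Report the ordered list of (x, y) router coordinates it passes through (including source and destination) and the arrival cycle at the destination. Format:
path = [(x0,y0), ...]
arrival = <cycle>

#0 — 4,3 | c13
#1 — 3,3 | c14 | W
#2 — 2,3 | c15 | W
#3 — 1,3 | c16 | W
#4 — 1,2 | c17 | S
#5 — 1,1 | c18 | S
#6 — 1,0 | c19 | S

path = [(4,3), (3,3), (2,3), (1,3), (1,2), (1,1), (1,0)]
arrival = 19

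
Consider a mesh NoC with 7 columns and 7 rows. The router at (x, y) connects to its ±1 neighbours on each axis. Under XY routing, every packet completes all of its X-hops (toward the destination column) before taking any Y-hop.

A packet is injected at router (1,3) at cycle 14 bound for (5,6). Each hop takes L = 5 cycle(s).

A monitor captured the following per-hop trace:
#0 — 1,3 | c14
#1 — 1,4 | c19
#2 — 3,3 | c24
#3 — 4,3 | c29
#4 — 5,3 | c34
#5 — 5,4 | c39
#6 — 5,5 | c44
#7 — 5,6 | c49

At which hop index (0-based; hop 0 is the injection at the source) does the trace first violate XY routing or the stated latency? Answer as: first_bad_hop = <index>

hop 1: step (+0,+1), +5 cyc — BAD: Y-move but x=1≠5

first_bad_hop = 1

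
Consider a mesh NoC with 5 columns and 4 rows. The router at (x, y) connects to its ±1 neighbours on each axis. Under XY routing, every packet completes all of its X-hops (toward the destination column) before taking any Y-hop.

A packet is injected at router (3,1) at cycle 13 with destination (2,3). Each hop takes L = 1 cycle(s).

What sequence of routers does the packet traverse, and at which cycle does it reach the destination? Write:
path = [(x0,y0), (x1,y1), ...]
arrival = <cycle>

t=13: at (3,1)
t=14: at (2,1) after W
t=15: at (2,2) after N
t=16: at (2,3) after N

path = [(3,1), (2,1), (2,2), (2,3)]
arrival = 16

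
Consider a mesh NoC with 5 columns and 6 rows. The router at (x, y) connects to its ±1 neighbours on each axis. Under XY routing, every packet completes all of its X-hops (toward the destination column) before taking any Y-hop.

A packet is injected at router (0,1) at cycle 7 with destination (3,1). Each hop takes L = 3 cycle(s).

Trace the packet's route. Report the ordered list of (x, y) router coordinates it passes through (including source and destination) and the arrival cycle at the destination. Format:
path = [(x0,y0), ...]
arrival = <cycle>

path = [(0,1), (1,1), (2,1), (3,1)]
arrival = 16

  0. router=(0,1) cycle=7 (inject)
  1. router=(1,1) cycle=10 dir=E
  2. router=(2,1) cycle=13 dir=E
  3. router=(3,1) cycle=16 dir=E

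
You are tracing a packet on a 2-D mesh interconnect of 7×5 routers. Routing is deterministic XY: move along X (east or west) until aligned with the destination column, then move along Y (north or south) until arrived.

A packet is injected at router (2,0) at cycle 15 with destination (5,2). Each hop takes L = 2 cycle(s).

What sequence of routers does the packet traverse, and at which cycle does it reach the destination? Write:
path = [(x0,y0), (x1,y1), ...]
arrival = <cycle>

src (2,0)  cyc=15
E→(3,0)  cyc=17
E→(4,0)  cyc=19
E→(5,0)  cyc=21
N→(5,1)  cyc=23
N→(5,2)  cyc=25

path = [(2,0), (3,0), (4,0), (5,0), (5,1), (5,2)]
arrival = 25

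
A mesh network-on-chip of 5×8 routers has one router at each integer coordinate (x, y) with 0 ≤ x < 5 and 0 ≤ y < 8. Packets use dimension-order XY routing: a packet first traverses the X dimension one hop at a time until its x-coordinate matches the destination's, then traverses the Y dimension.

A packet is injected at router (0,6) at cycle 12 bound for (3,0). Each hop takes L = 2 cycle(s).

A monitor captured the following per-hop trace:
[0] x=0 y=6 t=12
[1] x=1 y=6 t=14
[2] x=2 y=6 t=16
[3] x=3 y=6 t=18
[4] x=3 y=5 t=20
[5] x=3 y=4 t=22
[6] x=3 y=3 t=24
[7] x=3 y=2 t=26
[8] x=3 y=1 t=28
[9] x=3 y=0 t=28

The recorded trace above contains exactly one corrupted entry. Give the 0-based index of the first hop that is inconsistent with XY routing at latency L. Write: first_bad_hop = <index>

first_bad_hop = 9

check 1→ d=(1,0) cyc+2: ok
check 2→ d=(1,0) cyc+2: ok
check 3→ d=(1,0) cyc+2: ok
check 4→ d=(0,-1) cyc+2: ok
check 5→ d=(0,-1) cyc+2: ok
check 6→ d=(0,-1) cyc+2: ok
check 7→ d=(0,-1) cyc+2: ok
check 8→ d=(0,-1) cyc+2: ok
check 9→ d=(0,-1) cyc+0: BAD: Δcyc=0≠L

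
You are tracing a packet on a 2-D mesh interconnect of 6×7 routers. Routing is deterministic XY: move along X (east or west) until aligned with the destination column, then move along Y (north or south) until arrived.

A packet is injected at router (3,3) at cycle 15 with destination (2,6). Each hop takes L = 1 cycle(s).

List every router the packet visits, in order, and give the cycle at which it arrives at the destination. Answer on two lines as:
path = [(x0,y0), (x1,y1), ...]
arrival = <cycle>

t=15: at (3,3)
t=16: at (2,3) after W
t=17: at (2,4) after N
t=18: at (2,5) after N
t=19: at (2,6) after N

path = [(3,3), (2,3), (2,4), (2,5), (2,6)]
arrival = 19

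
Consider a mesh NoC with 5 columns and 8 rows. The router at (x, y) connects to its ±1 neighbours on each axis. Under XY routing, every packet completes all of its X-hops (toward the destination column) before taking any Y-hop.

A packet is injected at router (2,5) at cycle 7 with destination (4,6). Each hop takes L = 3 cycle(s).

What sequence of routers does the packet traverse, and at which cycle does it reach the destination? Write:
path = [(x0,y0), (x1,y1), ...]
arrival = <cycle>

path = [(2,5), (3,5), (4,5), (4,6)]
arrival = 16

  0. router=(2,5) cycle=7 (inject)
  1. router=(3,5) cycle=10 dir=E
  2. router=(4,5) cycle=13 dir=E
  3. router=(4,6) cycle=16 dir=N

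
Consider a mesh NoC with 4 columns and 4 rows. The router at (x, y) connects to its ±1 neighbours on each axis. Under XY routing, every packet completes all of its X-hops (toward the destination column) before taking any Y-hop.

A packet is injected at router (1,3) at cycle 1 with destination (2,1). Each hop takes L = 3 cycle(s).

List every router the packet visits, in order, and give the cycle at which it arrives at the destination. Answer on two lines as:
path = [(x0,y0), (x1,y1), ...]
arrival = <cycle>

src (1,3)  cyc=1
E→(2,3)  cyc=4
S→(2,2)  cyc=7
S→(2,1)  cyc=10

path = [(1,3), (2,3), (2,2), (2,1)]
arrival = 10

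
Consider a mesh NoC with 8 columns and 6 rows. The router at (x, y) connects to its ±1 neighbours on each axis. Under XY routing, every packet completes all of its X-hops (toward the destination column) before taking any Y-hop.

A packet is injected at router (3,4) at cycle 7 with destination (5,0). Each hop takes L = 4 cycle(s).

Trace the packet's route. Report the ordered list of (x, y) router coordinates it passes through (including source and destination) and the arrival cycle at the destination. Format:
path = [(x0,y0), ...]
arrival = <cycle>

  0. router=(3,4) cycle=7 (inject)
  1. router=(4,4) cycle=11 dir=E
  2. router=(5,4) cycle=15 dir=E
  3. router=(5,3) cycle=19 dir=S
  4. router=(5,2) cycle=23 dir=S
  5. router=(5,1) cycle=27 dir=S
  6. router=(5,0) cycle=31 dir=S

path = [(3,4), (4,4), (5,4), (5,3), (5,2), (5,1), (5,0)]
arrival = 31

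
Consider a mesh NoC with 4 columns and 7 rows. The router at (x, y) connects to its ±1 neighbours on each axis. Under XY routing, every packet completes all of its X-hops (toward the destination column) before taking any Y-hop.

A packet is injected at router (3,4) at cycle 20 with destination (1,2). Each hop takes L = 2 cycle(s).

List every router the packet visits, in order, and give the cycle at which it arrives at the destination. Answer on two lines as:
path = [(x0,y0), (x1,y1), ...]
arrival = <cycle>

path = [(3,4), (2,4), (1,4), (1,3), (1,2)]
arrival = 28

hop 0: (3,4) @ cyc 20
hop 1: (2,4) @ cyc 22  [W]
hop 2: (1,4) @ cyc 24  [W]
hop 3: (1,3) @ cyc 26  [S]
hop 4: (1,2) @ cyc 28  [S]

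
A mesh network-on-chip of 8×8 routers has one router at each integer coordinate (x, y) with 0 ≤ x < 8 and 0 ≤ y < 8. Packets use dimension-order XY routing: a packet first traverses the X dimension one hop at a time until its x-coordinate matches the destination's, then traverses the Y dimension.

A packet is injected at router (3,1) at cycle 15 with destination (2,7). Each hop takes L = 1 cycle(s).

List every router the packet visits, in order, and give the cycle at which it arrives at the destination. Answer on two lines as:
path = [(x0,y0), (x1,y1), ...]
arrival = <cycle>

path = [(3,1), (2,1), (2,2), (2,3), (2,4), (2,5), (2,6), (2,7)]
arrival = 22

t=15: at (3,1)
t=16: at (2,1) after W
t=17: at (2,2) after N
t=18: at (2,3) after N
t=19: at (2,4) after N
t=20: at (2,5) after N
t=21: at (2,6) after N
t=22: at (2,7) after N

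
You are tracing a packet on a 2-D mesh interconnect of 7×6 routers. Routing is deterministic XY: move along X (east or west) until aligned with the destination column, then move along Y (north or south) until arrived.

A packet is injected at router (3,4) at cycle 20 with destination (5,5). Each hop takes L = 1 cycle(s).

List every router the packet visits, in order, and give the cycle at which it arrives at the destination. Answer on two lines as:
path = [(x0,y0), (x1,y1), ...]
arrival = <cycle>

src (3,4)  cyc=20
E→(4,4)  cyc=21
E→(5,4)  cyc=22
N→(5,5)  cyc=23

path = [(3,4), (4,4), (5,4), (5,5)]
arrival = 23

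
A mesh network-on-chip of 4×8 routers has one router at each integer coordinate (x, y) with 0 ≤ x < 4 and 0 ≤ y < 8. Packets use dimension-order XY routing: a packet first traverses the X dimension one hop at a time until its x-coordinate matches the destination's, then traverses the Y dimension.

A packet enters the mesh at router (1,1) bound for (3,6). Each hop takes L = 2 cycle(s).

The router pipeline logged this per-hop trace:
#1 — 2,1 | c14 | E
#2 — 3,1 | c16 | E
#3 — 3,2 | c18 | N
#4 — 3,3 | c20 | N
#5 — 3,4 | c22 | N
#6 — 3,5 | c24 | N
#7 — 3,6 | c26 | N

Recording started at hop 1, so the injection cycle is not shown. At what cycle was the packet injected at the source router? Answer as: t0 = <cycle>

At hop 1 the cycle is 14; in general cyc_k = t0 + kL.
So t0 = 14 − 1·2 = 12.

t0 = 12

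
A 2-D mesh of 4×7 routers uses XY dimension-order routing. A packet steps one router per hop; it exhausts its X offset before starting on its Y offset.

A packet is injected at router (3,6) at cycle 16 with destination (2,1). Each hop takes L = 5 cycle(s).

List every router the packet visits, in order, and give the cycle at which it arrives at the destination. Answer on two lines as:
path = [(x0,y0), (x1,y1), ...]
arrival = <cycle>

hop 0: (3,6) @ cyc 16
hop 1: (2,6) @ cyc 21  [W]
hop 2: (2,5) @ cyc 26  [S]
hop 3: (2,4) @ cyc 31  [S]
hop 4: (2,3) @ cyc 36  [S]
hop 5: (2,2) @ cyc 41  [S]
hop 6: (2,1) @ cyc 46  [S]

path = [(3,6), (2,6), (2,5), (2,4), (2,3), (2,2), (2,1)]
arrival = 46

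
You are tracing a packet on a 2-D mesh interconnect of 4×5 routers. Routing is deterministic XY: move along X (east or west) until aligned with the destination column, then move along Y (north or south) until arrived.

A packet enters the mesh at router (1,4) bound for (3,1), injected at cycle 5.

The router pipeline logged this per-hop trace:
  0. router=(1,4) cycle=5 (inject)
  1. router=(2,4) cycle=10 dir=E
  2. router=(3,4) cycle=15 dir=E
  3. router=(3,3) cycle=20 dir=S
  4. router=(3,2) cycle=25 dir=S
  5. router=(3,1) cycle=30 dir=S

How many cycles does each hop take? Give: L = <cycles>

L = 5

Δcyc across hop 0→1: 10 − 5 = 5.
Each hop adds L, hence L = 5.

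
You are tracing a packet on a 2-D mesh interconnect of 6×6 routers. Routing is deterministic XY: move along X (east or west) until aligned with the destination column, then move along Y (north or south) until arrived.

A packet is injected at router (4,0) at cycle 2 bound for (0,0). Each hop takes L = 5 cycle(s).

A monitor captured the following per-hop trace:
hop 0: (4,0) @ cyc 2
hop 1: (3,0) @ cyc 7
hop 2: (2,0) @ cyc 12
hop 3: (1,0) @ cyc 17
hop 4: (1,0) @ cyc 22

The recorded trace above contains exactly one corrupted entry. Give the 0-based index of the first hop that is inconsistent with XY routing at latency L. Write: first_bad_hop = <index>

first_bad_hop = 4

  1: Δx=-1 Δy=+0 Δt=5 [ok]
  2: Δx=-1 Δy=+0 Δt=5 [ok]
  3: Δx=-1 Δy=+0 Δt=5 [ok]
  4: Δx=+0 Δy=+0 Δt=5 [BAD: non-unit step]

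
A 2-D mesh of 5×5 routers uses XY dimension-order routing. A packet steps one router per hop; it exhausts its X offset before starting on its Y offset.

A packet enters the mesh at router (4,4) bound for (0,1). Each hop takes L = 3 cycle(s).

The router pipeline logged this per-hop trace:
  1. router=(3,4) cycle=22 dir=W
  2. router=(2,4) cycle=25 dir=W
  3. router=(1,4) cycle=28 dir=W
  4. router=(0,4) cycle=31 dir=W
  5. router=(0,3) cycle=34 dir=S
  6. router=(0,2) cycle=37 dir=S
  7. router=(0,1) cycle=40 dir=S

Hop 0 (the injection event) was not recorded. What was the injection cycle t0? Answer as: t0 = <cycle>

At hop 1 the cycle is 22; in general cyc_k = t0 + kL.
So t0 = 22 − 1·3 = 19.

t0 = 19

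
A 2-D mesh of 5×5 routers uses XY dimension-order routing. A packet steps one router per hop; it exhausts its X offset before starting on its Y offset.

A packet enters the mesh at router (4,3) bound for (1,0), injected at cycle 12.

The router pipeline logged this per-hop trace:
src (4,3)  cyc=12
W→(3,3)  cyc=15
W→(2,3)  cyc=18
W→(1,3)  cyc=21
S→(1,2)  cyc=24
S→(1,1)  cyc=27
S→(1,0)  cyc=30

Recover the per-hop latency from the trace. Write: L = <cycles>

L = 3

Between hops 0 and 1 the cycle counter advances 15 − 12 = 3.
Each hop adds L, hence L = 3.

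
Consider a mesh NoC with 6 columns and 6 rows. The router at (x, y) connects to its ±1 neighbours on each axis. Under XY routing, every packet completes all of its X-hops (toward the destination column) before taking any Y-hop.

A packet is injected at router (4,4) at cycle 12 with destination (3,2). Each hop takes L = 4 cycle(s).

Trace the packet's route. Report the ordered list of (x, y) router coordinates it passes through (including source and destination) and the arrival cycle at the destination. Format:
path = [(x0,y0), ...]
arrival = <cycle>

path = [(4,4), (3,4), (3,3), (3,2)]
arrival = 24

t=12: at (4,4)
t=16: at (3,4) after W
t=20: at (3,3) after S
t=24: at (3,2) after S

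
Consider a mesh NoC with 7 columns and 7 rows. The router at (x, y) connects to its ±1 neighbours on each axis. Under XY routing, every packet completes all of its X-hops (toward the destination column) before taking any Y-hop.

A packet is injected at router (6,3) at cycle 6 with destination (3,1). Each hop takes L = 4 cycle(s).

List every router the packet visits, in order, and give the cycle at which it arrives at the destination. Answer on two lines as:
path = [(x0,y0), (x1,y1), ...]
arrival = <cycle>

#0 — 6,3 | c6
#1 — 5,3 | c10 | W
#2 — 4,3 | c14 | W
#3 — 3,3 | c18 | W
#4 — 3,2 | c22 | S
#5 — 3,1 | c26 | S

path = [(6,3), (5,3), (4,3), (3,3), (3,2), (3,1)]
arrival = 26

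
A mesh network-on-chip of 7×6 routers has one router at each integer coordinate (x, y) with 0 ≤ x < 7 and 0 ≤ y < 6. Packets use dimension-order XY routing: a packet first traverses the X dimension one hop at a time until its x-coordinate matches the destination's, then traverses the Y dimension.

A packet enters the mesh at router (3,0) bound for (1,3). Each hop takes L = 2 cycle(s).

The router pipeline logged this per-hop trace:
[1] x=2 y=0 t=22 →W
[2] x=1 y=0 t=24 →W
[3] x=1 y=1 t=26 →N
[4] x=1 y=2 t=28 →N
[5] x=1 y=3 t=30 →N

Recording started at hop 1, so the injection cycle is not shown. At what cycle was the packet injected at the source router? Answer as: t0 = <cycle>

At hop 1 the cycle is 22; in general cyc_k = t0 + kL.
Subtract one hop: t0 = 22 − 2 = 20.

t0 = 20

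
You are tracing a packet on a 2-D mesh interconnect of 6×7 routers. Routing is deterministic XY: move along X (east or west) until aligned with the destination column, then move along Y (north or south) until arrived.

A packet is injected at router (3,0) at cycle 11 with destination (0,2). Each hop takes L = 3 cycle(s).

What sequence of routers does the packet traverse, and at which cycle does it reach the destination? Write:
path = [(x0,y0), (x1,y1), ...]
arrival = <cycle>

path = [(3,0), (2,0), (1,0), (0,0), (0,1), (0,2)]
arrival = 26

#0 — 3,0 | c11
#1 — 2,0 | c14 | W
#2 — 1,0 | c17 | W
#3 — 0,0 | c20 | W
#4 — 0,1 | c23 | N
#5 — 0,2 | c26 | N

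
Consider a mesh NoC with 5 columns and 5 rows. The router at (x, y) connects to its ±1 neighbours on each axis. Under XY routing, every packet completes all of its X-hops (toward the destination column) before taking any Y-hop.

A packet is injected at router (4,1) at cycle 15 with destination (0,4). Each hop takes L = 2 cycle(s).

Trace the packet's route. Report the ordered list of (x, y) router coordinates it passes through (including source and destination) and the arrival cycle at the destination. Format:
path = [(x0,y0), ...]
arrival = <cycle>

  0. router=(4,1) cycle=15 (inject)
  1. router=(3,1) cycle=17 dir=W
  2. router=(2,1) cycle=19 dir=W
  3. router=(1,1) cycle=21 dir=W
  4. router=(0,1) cycle=23 dir=W
  5. router=(0,2) cycle=25 dir=N
  6. router=(0,3) cycle=27 dir=N
  7. router=(0,4) cycle=29 dir=N

path = [(4,1), (3,1), (2,1), (1,1), (0,1), (0,2), (0,3), (0,4)]
arrival = 29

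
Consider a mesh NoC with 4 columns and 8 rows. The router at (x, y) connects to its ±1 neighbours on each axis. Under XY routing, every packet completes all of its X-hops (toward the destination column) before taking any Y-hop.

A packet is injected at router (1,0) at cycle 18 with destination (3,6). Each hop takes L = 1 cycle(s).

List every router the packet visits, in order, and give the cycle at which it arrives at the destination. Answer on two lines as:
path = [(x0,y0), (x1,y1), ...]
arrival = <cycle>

  0. router=(1,0) cycle=18 (inject)
  1. router=(2,0) cycle=19 dir=E
  2. router=(3,0) cycle=20 dir=E
  3. router=(3,1) cycle=21 dir=N
  4. router=(3,2) cycle=22 dir=N
  5. router=(3,3) cycle=23 dir=N
  6. router=(3,4) cycle=24 dir=N
  7. router=(3,5) cycle=25 dir=N
  8. router=(3,6) cycle=26 dir=N

path = [(1,0), (2,0), (3,0), (3,1), (3,2), (3,3), (3,4), (3,5), (3,6)]
arrival = 26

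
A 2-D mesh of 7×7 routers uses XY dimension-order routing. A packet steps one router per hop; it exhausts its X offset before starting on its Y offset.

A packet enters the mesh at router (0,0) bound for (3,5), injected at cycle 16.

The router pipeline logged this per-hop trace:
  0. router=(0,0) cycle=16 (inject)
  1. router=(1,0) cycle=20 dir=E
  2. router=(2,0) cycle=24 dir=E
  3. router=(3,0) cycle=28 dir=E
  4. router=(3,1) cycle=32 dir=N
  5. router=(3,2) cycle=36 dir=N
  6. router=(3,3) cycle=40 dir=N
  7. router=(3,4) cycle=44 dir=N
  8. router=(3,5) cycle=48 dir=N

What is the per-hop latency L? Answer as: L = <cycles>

cyc[1] − cyc[0] = 20 − 16 = 4.
One hop costs L cycles, so L = 4.

L = 4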